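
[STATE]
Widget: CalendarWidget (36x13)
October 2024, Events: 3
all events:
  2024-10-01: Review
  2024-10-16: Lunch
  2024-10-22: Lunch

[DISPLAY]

            October 2024            
Mo Tu We Th Fr Sa Su                
    1*  2  3  4  5  6               
 7  8  9 10 11 12 13                
14 15 16* 17 18 19 20               
21 22* 23 24 25 26 27               
28 29 30 31                         
                                    
                                    
                                    
                                    
                                    
                                    


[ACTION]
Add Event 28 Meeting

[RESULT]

            October 2024            
Mo Tu We Th Fr Sa Su                
    1*  2  3  4  5  6               
 7  8  9 10 11 12 13                
14 15 16* 17 18 19 20               
21 22* 23 24 25 26 27               
28* 29 30 31                        
                                    
                                    
                                    
                                    
                                    
                                    


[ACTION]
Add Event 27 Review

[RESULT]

            October 2024            
Mo Tu We Th Fr Sa Su                
    1*  2  3  4  5  6               
 7  8  9 10 11 12 13                
14 15 16* 17 18 19 20               
21 22* 23 24 25 26 27*              
28* 29 30 31                        
                                    
                                    
                                    
                                    
                                    
                                    


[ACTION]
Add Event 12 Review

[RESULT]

            October 2024            
Mo Tu We Th Fr Sa Su                
    1*  2  3  4  5  6               
 7  8  9 10 11 12* 13               
14 15 16* 17 18 19 20               
21 22* 23 24 25 26 27*              
28* 29 30 31                        
                                    
                                    
                                    
                                    
                                    
                                    


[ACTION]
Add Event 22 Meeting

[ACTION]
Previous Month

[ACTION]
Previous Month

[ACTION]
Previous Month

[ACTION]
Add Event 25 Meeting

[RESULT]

             July 2024              
Mo Tu We Th Fr Sa Su                
 1  2  3  4  5  6  7                
 8  9 10 11 12 13 14                
15 16 17 18 19 20 21                
22 23 24 25* 26 27 28               
29 30 31                            
                                    
                                    
                                    
                                    
                                    
                                    


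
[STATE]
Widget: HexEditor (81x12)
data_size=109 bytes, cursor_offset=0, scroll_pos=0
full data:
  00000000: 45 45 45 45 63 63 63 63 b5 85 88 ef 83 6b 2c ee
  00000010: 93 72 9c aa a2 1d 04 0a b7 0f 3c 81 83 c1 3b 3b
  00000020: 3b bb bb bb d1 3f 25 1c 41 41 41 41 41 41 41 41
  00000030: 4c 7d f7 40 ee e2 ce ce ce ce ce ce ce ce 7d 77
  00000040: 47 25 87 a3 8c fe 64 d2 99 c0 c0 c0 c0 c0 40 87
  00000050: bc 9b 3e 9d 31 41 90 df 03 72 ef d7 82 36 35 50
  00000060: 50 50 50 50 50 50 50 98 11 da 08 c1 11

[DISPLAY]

00000000  45 45 45 45 63 63 63 63  b5 85 88 ef 83 6b 2c ee  |EEEEcccc.....k,.|   
00000010  93 72 9c aa a2 1d 04 0a  b7 0f 3c 81 83 c1 3b 3b  |.r........<...;;|   
00000020  3b bb bb bb d1 3f 25 1c  41 41 41 41 41 41 41 41  |;....?%.AAAAAAAA|   
00000030  4c 7d f7 40 ee e2 ce ce  ce ce ce ce ce ce 7d 77  |L}.@..........}w|   
00000040  47 25 87 a3 8c fe 64 d2  99 c0 c0 c0 c0 c0 40 87  |G%....d.......@.|   
00000050  bc 9b 3e 9d 31 41 90 df  03 72 ef d7 82 36 35 50  |..>.1A...r...65P|   
00000060  50 50 50 50 50 50 50 98  11 da 08 c1 11           |PPPPPPP......   |   
                                                                                 
                                                                                 
                                                                                 
                                                                                 
                                                                                 


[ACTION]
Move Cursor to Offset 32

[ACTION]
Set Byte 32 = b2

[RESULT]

00000000  45 45 45 45 63 63 63 63  b5 85 88 ef 83 6b 2c ee  |EEEEcccc.....k,.|   
00000010  93 72 9c aa a2 1d 04 0a  b7 0f 3c 81 83 c1 3b 3b  |.r........<...;;|   
00000020  B2 bb bb bb d1 3f 25 1c  41 41 41 41 41 41 41 41  |.....?%.AAAAAAAA|   
00000030  4c 7d f7 40 ee e2 ce ce  ce ce ce ce ce ce 7d 77  |L}.@..........}w|   
00000040  47 25 87 a3 8c fe 64 d2  99 c0 c0 c0 c0 c0 40 87  |G%....d.......@.|   
00000050  bc 9b 3e 9d 31 41 90 df  03 72 ef d7 82 36 35 50  |..>.1A...r...65P|   
00000060  50 50 50 50 50 50 50 98  11 da 08 c1 11           |PPPPPPP......   |   
                                                                                 
                                                                                 
                                                                                 
                                                                                 
                                                                                 


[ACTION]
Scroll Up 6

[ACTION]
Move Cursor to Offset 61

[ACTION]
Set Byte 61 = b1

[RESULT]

00000000  45 45 45 45 63 63 63 63  b5 85 88 ef 83 6b 2c ee  |EEEEcccc.....k,.|   
00000010  93 72 9c aa a2 1d 04 0a  b7 0f 3c 81 83 c1 3b 3b  |.r........<...;;|   
00000020  b2 bb bb bb d1 3f 25 1c  41 41 41 41 41 41 41 41  |.....?%.AAAAAAAA|   
00000030  4c 7d f7 40 ee e2 ce ce  ce ce ce ce ce B1 7d 77  |L}.@..........}w|   
00000040  47 25 87 a3 8c fe 64 d2  99 c0 c0 c0 c0 c0 40 87  |G%....d.......@.|   
00000050  bc 9b 3e 9d 31 41 90 df  03 72 ef d7 82 36 35 50  |..>.1A...r...65P|   
00000060  50 50 50 50 50 50 50 98  11 da 08 c1 11           |PPPPPPP......   |   
                                                                                 
                                                                                 
                                                                                 
                                                                                 
                                                                                 


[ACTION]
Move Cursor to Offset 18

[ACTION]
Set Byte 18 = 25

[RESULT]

00000000  45 45 45 45 63 63 63 63  b5 85 88 ef 83 6b 2c ee  |EEEEcccc.....k,.|   
00000010  93 72 25 aa a2 1d 04 0a  b7 0f 3c 81 83 c1 3b 3b  |.r%.......<...;;|   
00000020  b2 bb bb bb d1 3f 25 1c  41 41 41 41 41 41 41 41  |.....?%.AAAAAAAA|   
00000030  4c 7d f7 40 ee e2 ce ce  ce ce ce ce ce b1 7d 77  |L}.@..........}w|   
00000040  47 25 87 a3 8c fe 64 d2  99 c0 c0 c0 c0 c0 40 87  |G%....d.......@.|   
00000050  bc 9b 3e 9d 31 41 90 df  03 72 ef d7 82 36 35 50  |..>.1A...r...65P|   
00000060  50 50 50 50 50 50 50 98  11 da 08 c1 11           |PPPPPPP......   |   
                                                                                 
                                                                                 
                                                                                 
                                                                                 
                                                                                 


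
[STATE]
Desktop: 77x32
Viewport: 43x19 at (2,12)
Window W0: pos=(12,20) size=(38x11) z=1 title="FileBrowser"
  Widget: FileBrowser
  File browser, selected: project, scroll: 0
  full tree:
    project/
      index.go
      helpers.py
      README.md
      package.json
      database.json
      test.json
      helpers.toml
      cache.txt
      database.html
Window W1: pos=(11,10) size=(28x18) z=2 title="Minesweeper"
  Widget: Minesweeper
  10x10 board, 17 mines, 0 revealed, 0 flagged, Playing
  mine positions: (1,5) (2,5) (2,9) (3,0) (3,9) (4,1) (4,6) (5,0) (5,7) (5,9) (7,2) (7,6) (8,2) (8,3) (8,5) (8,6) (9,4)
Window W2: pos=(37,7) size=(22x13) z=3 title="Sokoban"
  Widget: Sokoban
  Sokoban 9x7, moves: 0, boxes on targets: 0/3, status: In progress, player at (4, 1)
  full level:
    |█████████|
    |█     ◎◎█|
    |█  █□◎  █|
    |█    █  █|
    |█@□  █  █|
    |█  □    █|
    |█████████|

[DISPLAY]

         ┠─────────────────────────┃█  █□◎ 
         ┃■■■■■■■■■■               ┃█    █ 
         ┃■■■■■■■■■■               ┃█@□  █ 
         ┃■■■■■■■■■■               ┃█  □   
         ┃■■■■■■■■■■               ┃███████
         ┃■■■■■■■■■■               ┃Moves: 
         ┃■■■■■■■■■■               ┃       
         ┃■■■■■■■■■■               ┗━━━━━━━
         ┃■■■■■■■■■■                ┃━━━━━━
         ┃■■■■■■■■■■                ┃      
         ┃■■■■■■■■■■                ┃──────
         ┃                          ┃      
         ┃                          ┃      
         ┃                          ┃      
         ┃                          ┃      
         ┗━━━━━━━━━━━━━━━━━━━━━━━━━━┛      
          ┃    database.json               
          ┃    test.json                   
          ┗━━━━━━━━━━━━━━━━━━━━━━━━━━━━━━━━


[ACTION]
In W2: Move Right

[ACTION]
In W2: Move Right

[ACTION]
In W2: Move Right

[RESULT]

         ┠─────────────────────────┃█  █□◎ 
         ┃■■■■■■■■■■               ┃█    █ 
         ┃■■■■■■■■■■               ┃█  @□█ 
         ┃■■■■■■■■■■               ┃█  □   
         ┃■■■■■■■■■■               ┃███████
         ┃■■■■■■■■■■               ┃Moves: 
         ┃■■■■■■■■■■               ┃       
         ┃■■■■■■■■■■               ┗━━━━━━━
         ┃■■■■■■■■■■                ┃━━━━━━
         ┃■■■■■■■■■■                ┃      
         ┃■■■■■■■■■■                ┃──────
         ┃                          ┃      
         ┃                          ┃      
         ┃                          ┃      
         ┃                          ┃      
         ┗━━━━━━━━━━━━━━━━━━━━━━━━━━┛      
          ┃    database.json               
          ┃    test.json                   
          ┗━━━━━━━━━━━━━━━━━━━━━━━━━━━━━━━━


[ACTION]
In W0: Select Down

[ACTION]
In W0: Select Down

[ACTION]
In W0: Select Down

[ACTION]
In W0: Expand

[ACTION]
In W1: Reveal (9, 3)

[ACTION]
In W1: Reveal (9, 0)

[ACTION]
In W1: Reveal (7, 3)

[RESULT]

         ┠─────────────────────────┃█  █□◎ 
         ┃■■■■■■■■■■               ┃█    █ 
         ┃■■■■■■■■■■               ┃█  @□█ 
         ┃■■■■■■■■■■               ┃█  □   
         ┃■■■■■■■■■■               ┃███████
         ┃■■■■■■■■■■               ┃Moves: 
         ┃■■■■■■■■■■               ┃       
         ┃12■■■■■■■■               ┗━━━━━━━
         ┃ 2■3■■■■■■                ┃━━━━━━
         ┃ 2■■■■■■■■                ┃      
         ┃ 1■3■■■■■■                ┃──────
         ┃                          ┃      
         ┃                          ┃      
         ┃                          ┃      
         ┃                          ┃      
         ┗━━━━━━━━━━━━━━━━━━━━━━━━━━┛      
          ┃    database.json               
          ┃    test.json                   
          ┗━━━━━━━━━━━━━━━━━━━━━━━━━━━━━━━━


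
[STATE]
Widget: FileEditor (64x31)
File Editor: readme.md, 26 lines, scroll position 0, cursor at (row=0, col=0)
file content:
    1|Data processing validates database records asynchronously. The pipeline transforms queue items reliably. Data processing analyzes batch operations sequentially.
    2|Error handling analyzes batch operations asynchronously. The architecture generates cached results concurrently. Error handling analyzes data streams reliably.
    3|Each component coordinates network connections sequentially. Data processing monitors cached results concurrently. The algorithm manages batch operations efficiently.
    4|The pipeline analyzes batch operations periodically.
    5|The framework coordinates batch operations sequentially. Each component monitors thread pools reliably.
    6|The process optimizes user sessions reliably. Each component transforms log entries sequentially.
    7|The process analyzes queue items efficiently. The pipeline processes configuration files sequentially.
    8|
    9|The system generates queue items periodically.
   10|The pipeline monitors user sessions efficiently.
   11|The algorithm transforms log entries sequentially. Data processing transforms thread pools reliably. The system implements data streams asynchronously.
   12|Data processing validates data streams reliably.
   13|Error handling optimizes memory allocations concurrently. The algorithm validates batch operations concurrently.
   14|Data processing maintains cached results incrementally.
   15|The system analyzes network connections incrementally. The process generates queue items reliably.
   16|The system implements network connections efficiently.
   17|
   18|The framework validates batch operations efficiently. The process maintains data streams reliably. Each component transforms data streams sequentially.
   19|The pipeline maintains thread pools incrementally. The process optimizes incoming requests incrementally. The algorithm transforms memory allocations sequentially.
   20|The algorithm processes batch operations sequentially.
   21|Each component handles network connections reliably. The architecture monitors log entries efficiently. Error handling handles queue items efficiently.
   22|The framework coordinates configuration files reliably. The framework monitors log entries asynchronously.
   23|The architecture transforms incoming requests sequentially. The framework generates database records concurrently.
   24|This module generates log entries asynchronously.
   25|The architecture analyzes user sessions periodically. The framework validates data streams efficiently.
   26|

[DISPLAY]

█ata processing validates database records asynchronously. The ▲
Error handling analyzes batch operations asynchronously. The ar█
Each component coordinates network connections sequentially. Da░
The pipeline analyzes batch operations periodically.           ░
The framework coordinates batch operations sequentially. Each c░
The process optimizes user sessions reliably. Each component tr░
The process analyzes queue items efficiently. The pipeline proc░
                                                               ░
The system generates queue items periodically.                 ░
The pipeline monitors user sessions efficiently.               ░
The algorithm transforms log entries sequentially. Data process░
Data processing validates data streams reliably.               ░
Error handling optimizes memory allocations concurrently. The a░
Data processing maintains cached results incrementally.        ░
The system analyzes network connections incrementally. The proc░
The system implements network connections efficiently.         ░
                                                               ░
The framework validates batch operations efficiently. The proce░
The pipeline maintains thread pools incrementally. The process ░
The algorithm processes batch operations sequentially.         ░
Each component handles network connections reliably. The archit░
The framework coordinates configuration files reliably. The fra░
The architecture transforms incoming requests sequentially. The░
This module generates log entries asynchronously.              ░
The architecture analyzes user sessions periodically. The frame░
                                                               ░
                                                               ░
                                                               ░
                                                               ░
                                                               ░
                                                               ▼


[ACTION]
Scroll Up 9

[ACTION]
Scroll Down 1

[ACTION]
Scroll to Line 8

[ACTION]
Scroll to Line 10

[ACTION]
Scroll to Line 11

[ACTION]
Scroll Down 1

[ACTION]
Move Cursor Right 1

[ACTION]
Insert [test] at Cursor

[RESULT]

Dtest█ta processing validates database records asynchronously. ▲
Error handling analyzes batch operations asynchronously. The ar█
Each component coordinates network connections sequentially. Da░
The pipeline analyzes batch operations periodically.           ░
The framework coordinates batch operations sequentially. Each c░
The process optimizes user sessions reliably. Each component tr░
The process analyzes queue items efficiently. The pipeline proc░
                                                               ░
The system generates queue items periodically.                 ░
The pipeline monitors user sessions efficiently.               ░
The algorithm transforms log entries sequentially. Data process░
Data processing validates data streams reliably.               ░
Error handling optimizes memory allocations concurrently. The a░
Data processing maintains cached results incrementally.        ░
The system analyzes network connections incrementally. The proc░
The system implements network connections efficiently.         ░
                                                               ░
The framework validates batch operations efficiently. The proce░
The pipeline maintains thread pools incrementally. The process ░
The algorithm processes batch operations sequentially.         ░
Each component handles network connections reliably. The archit░
The framework coordinates configuration files reliably. The fra░
The architecture transforms incoming requests sequentially. The░
This module generates log entries asynchronously.              ░
The architecture analyzes user sessions periodically. The frame░
                                                               ░
                                                               ░
                                                               ░
                                                               ░
                                                               ░
                                                               ▼


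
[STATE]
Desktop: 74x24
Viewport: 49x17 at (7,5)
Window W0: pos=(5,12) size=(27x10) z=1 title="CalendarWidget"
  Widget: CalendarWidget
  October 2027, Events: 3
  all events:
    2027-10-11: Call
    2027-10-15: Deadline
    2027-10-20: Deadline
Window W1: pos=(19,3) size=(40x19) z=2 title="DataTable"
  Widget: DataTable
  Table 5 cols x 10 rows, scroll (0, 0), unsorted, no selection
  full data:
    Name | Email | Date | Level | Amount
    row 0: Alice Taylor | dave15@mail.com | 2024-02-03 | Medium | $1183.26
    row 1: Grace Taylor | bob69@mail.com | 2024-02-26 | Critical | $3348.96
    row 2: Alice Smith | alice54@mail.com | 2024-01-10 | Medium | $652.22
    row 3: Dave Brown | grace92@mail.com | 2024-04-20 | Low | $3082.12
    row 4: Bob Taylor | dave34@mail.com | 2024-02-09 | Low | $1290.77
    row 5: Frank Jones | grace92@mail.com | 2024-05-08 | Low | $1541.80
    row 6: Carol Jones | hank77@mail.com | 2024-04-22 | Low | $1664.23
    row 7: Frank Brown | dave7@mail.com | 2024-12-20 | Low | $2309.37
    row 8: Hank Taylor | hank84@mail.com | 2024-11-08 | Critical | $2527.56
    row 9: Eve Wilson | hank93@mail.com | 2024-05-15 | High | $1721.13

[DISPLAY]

            ┠────────────────────────────────────
            ┃Name        │Email           │Date  
            ┃────────────┼────────────────┼──────
            ┃Alice Taylor│dave15@mail.com │2024-0
            ┃Grace Taylor│bob69@mail.com  │2024-0
            ┃Alice Smith │alice54@mail.com│2024-0
            ┃Dave Brown  │grace92@mail.com│2024-0
━━━━━━━━━━━━┃Bob Taylor  │dave34@mail.com │2024-0
CalendarWidg┃Frank Jones │grace92@mail.com│2024-0
────────────┃Carol Jones │hank77@mail.com │2024-0
      Octobe┃Frank Brown │dave7@mail.com  │2024-1
o Tu We Th F┃Hank Taylor │hank84@mail.com │2024-1
            ┃Eve Wilson  │hank93@mail.com │2024-0
4  5  6  7  ┃                                    
1* 12 13 14 ┃                                    
8 19 20* 21 ┃                                    
━━━━━━━━━━━━┗━━━━━━━━━━━━━━━━━━━━━━━━━━━━━━━━━━━━


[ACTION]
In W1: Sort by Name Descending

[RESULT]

            ┠────────────────────────────────────
            ┃Name       ▼│Email           │Date  
            ┃────────────┼────────────────┼──────
            ┃Hank Taylor │hank84@mail.com │2024-1
            ┃Grace Taylor│bob69@mail.com  │2024-0
            ┃Frank Jones │grace92@mail.com│2024-0
            ┃Frank Brown │dave7@mail.com  │2024-1
━━━━━━━━━━━━┃Eve Wilson  │hank93@mail.com │2024-0
CalendarWidg┃Dave Brown  │grace92@mail.com│2024-0
────────────┃Carol Jones │hank77@mail.com │2024-0
      Octobe┃Bob Taylor  │dave34@mail.com │2024-0
o Tu We Th F┃Alice Taylor│dave15@mail.com │2024-0
            ┃Alice Smith │alice54@mail.com│2024-0
4  5  6  7  ┃                                    
1* 12 13 14 ┃                                    
8 19 20* 21 ┃                                    
━━━━━━━━━━━━┗━━━━━━━━━━━━━━━━━━━━━━━━━━━━━━━━━━━━


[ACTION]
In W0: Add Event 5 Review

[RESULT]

            ┠────────────────────────────────────
            ┃Name       ▼│Email           │Date  
            ┃────────────┼────────────────┼──────
            ┃Hank Taylor │hank84@mail.com │2024-1
            ┃Grace Taylor│bob69@mail.com  │2024-0
            ┃Frank Jones │grace92@mail.com│2024-0
            ┃Frank Brown │dave7@mail.com  │2024-1
━━━━━━━━━━━━┃Eve Wilson  │hank93@mail.com │2024-0
CalendarWidg┃Dave Brown  │grace92@mail.com│2024-0
────────────┃Carol Jones │hank77@mail.com │2024-0
      Octobe┃Bob Taylor  │dave34@mail.com │2024-0
o Tu We Th F┃Alice Taylor│dave15@mail.com │2024-0
            ┃Alice Smith │alice54@mail.com│2024-0
4  5*  6  7 ┃                                    
1* 12 13 14 ┃                                    
8 19 20* 21 ┃                                    
━━━━━━━━━━━━┗━━━━━━━━━━━━━━━━━━━━━━━━━━━━━━━━━━━━


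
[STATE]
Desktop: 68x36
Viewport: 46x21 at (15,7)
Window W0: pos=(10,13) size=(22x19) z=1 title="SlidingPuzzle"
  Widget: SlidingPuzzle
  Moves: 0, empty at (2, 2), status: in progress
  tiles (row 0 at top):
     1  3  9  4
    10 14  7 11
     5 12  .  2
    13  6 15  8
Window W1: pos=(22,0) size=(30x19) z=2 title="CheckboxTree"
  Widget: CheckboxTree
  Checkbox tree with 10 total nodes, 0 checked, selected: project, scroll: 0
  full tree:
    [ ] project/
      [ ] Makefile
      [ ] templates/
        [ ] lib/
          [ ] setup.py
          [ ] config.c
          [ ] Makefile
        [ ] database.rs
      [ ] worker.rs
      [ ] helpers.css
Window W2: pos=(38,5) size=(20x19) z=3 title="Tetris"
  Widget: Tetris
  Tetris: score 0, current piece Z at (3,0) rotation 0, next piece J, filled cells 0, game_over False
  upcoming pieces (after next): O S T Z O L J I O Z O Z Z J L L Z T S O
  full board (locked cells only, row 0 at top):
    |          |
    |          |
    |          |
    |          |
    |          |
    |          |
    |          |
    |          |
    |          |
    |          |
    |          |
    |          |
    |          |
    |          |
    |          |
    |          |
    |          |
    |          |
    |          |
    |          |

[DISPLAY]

       ┃       [ ] setu┠──────────────────┨   
       ┃       [ ] conf┃                  ┃   
       ┃       [ ] Make┃                  ┃   
       ┃     [ ] databa┃                  ┃   
       ┃   [ ] worker.r┃                  ┃   
       ┃   [ ] helpers.┃                  ┃   
━━━━━━━┃               ┃                  ┃   
dingPuz┃               ┃                  ┃   
───────┃               ┃                  ┃   
─┬────┬┃               ┃                  ┃   
 │  3 │┃               ┃                  ┃   
─┼────┼┗━━━━━━━━━━━━━━━┃                  ┃   
 │ 14 │  7 │ 11 ┃      ┃                  ┃   
─┼────┼────┼────┃      ┃                  ┃   
 │ 12 │    │  2 ┃      ┃                  ┃   
─┼────┼────┼────┃      ┃                  ┃   
 │  6 │ 15 │  8 ┃      ┗━━━━━━━━━━━━━━━━━━┛   
─┴────┴────┴────┃                             
s: 0            ┃                             
                ┃                             
                ┃                             


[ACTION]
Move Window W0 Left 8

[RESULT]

       ┃       [ ] setu┠──────────────────┨   
       ┃       [ ] conf┃                  ┃   
       ┃       [ ] Make┃                  ┃   
       ┃     [ ] databa┃                  ┃   
       ┃   [ ] worker.r┃                  ┃   
       ┃   [ ] helpers.┃                  ┃   
━━━━━━━┃               ┃                  ┃   
le     ┃               ┃                  ┃   
───────┃               ┃                  ┃   
───┬───┃               ┃                  ┃   
 9 │  4┃               ┃                  ┃   
───┼───┗━━━━━━━━━━━━━━━┃                  ┃   
 7 │ 11 ┃              ┃                  ┃   
───┼────┃              ┃                  ┃   
   │  2 ┃              ┃                  ┃   
───┼────┃              ┃                  ┃   
15 │  8 ┃              ┗━━━━━━━━━━━━━━━━━━┛   
───┴────┃                                     
        ┃                                     
        ┃                                     
        ┃                                     


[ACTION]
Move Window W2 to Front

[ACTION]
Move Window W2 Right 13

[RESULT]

       ┃       [ ] setup.py      ┠────────────
       ┃       [ ] config.c      ┃            
       ┃       [ ] Makefile      ┃            
       ┃     [ ] database.rs     ┃            
       ┃   [ ] worker.rs         ┃            
       ┃   [ ] helpers.css       ┃            
━━━━━━━┃                         ┃            
le     ┃                         ┃            
───────┃                         ┃            
───┬───┃                         ┃            
 9 │  4┃                         ┃            
───┼───┗━━━━━━━━━━━━━━━━━━━━━━━━━┃            
 7 │ 11 ┃                        ┃            
───┼────┃                        ┃            
   │  2 ┃                        ┃            
───┼────┃                        ┃            
15 │  8 ┃                        ┗━━━━━━━━━━━━
───┴────┃                                     
        ┃                                     
        ┃                                     
        ┃                                     


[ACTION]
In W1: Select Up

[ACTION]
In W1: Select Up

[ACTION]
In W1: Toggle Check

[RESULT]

       ┃       [x] setup.py      ┠────────────
       ┃       [x] config.c      ┃            
       ┃       [x] Makefile      ┃            
       ┃     [x] database.rs     ┃            
       ┃   [x] worker.rs         ┃            
       ┃   [x] helpers.css       ┃            
━━━━━━━┃                         ┃            
le     ┃                         ┃            
───────┃                         ┃            
───┬───┃                         ┃            
 9 │  4┃                         ┃            
───┼───┗━━━━━━━━━━━━━━━━━━━━━━━━━┃            
 7 │ 11 ┃                        ┃            
───┼────┃                        ┃            
   │  2 ┃                        ┃            
───┼────┃                        ┃            
15 │  8 ┃                        ┗━━━━━━━━━━━━
───┴────┃                                     
        ┃                                     
        ┃                                     
        ┃                                     


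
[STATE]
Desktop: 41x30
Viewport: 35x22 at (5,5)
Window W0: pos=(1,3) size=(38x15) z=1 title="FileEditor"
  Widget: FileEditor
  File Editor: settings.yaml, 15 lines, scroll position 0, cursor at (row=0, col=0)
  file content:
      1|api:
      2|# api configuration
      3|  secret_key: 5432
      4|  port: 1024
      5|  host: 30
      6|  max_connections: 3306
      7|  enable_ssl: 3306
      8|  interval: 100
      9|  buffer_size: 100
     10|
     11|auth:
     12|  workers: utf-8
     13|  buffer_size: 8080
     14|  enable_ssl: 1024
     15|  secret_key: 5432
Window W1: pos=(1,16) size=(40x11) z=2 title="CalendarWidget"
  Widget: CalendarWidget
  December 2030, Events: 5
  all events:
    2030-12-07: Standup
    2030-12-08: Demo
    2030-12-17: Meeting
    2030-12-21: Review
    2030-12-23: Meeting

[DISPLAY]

─────────────────────────────────┨ 
:                               ▲┃ 
pi configuration                █┃ 
ecret_key: 5432                 ░┃ 
ort: 1024                       ░┃ 
ost: 30                         ░┃ 
ax_connections: 3306            ░┃ 
nable_ssl: 3306                 ░┃ 
nterval: 100                    ░┃ 
uffer_size: 100                 ░┃ 
                                ░┃ 
━━━━━━━━━━━━━━━━━━━━━━━━━━━━━━━━━━━
lendarWidget                       
───────────────────────────────────
         December 2030             
Tu We Th Fr Sa Su                  
                1                  
 3  4  5  6  7*  8*                
10 11 12 13 14 15                  
17* 18 19 20 21* 22                
 24 25 26 27 28 29                 
━━━━━━━━━━━━━━━━━━━━━━━━━━━━━━━━━━━


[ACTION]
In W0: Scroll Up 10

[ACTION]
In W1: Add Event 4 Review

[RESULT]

─────────────────────────────────┨ 
:                               ▲┃ 
pi configuration                █┃ 
ecret_key: 5432                 ░┃ 
ort: 1024                       ░┃ 
ost: 30                         ░┃ 
ax_connections: 3306            ░┃ 
nable_ssl: 3306                 ░┃ 
nterval: 100                    ░┃ 
uffer_size: 100                 ░┃ 
                                ░┃ 
━━━━━━━━━━━━━━━━━━━━━━━━━━━━━━━━━━━
lendarWidget                       
───────────────────────────────────
         December 2030             
Tu We Th Fr Sa Su                  
                1                  
 3  4*  5  6  7*  8*               
10 11 12 13 14 15                  
17* 18 19 20 21* 22                
 24 25 26 27 28 29                 
━━━━━━━━━━━━━━━━━━━━━━━━━━━━━━━━━━━


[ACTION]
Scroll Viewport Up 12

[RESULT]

                                   
                                   
                                   
━━━━━━━━━━━━━━━━━━━━━━━━━━━━━━━━━┓ 
leEditor                         ┃ 
─────────────────────────────────┨ 
:                               ▲┃ 
pi configuration                █┃ 
ecret_key: 5432                 ░┃ 
ort: 1024                       ░┃ 
ost: 30                         ░┃ 
ax_connections: 3306            ░┃ 
nable_ssl: 3306                 ░┃ 
nterval: 100                    ░┃ 
uffer_size: 100                 ░┃ 
                                ░┃ 
━━━━━━━━━━━━━━━━━━━━━━━━━━━━━━━━━━━
lendarWidget                       
───────────────────────────────────
         December 2030             
Tu We Th Fr Sa Su                  
                1                  


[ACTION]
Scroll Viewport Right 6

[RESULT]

                                   
                                   
                                   
━━━━━━━━━━━━━━━━━━━━━━━━━━━━━━━━┓  
eEditor                         ┃  
────────────────────────────────┨  
                               ▲┃  
i configuration                █┃  
cret_key: 5432                 ░┃  
rt: 1024                       ░┃  
st: 30                         ░┃  
x_connections: 3306            ░┃  
able_ssl: 3306                 ░┃  
terval: 100                    ░┃  
ffer_size: 100                 ░┃  
                               ░┃  
━━━━━━━━━━━━━━━━━━━━━━━━━━━━━━━━━━┓
endarWidget                       ┃
──────────────────────────────────┨
        December 2030             ┃
u We Th Fr Sa Su                  ┃
               1                  ┃


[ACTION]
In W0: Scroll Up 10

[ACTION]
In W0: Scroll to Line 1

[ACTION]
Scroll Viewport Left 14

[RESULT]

                                   
                                   
                                   
 ┏━━━━━━━━━━━━━━━━━━━━━━━━━━━━━━━━━
 ┃ FileEditor                      
 ┠─────────────────────────────────
 ┃█pi:                             
 ┃# api configuration              
 ┃  secret_key: 5432               
 ┃  port: 1024                     
 ┃  host: 30                       
 ┃  max_connections: 3306          
 ┃  enable_ssl: 3306               
 ┃  interval: 100                  
 ┃  buffer_size: 100               
 ┃                                 
 ┏━━━━━━━━━━━━━━━━━━━━━━━━━━━━━━━━━
 ┃ CalendarWidget                  
 ┠─────────────────────────────────
 ┃            December 2030        
 ┃Mo Tu We Th Fr Sa Su             
 ┃                   1             


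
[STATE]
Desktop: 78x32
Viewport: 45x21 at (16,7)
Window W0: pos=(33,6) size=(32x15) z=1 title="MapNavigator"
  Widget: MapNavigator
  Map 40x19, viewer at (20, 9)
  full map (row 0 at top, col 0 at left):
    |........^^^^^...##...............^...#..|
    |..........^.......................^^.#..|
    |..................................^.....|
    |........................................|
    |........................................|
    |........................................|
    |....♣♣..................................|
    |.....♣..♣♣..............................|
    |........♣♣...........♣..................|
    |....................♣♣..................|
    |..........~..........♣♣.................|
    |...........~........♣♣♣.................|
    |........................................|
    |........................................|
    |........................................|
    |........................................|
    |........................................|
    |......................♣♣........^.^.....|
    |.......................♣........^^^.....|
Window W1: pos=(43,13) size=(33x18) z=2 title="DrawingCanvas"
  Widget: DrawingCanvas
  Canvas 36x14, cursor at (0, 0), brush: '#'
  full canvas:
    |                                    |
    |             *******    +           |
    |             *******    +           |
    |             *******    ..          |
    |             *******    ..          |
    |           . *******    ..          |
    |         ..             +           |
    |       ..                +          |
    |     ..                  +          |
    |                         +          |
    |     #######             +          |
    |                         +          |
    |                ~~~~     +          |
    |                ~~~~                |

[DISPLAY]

                 ┃ MapNavigator              
                 ┠───────────────────────────
                 ┃...........................
                 ┃...........................
                 ┃♣..........................
                 ┃♣..♣♣......................
                 ┃...♣♣....┏━━━━━━━━━━━━━━━━━
                 ┃.........┃ DrawingCanvas   
                 ┃.....~...┠─────────────────
                 ┃......~..┃+                
                 ┃.........┃             ****
                 ┃.........┃             ****
                 ┃.........┃             ****
                 ┗━━━━━━━━━┃             ****
                           ┃           . ****
                           ┃         ..      
                           ┃       ..        
                           ┃     ..          
                           ┃                 
                           ┃     #######     
                           ┃                 


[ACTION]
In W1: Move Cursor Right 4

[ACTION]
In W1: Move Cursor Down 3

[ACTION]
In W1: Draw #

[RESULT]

                 ┃ MapNavigator              
                 ┠───────────────────────────
                 ┃...........................
                 ┃...........................
                 ┃♣..........................
                 ┃♣..♣♣......................
                 ┃...♣♣....┏━━━━━━━━━━━━━━━━━
                 ┃.........┃ DrawingCanvas   
                 ┃.....~...┠─────────────────
                 ┃......~..┃                 
                 ┃.........┃             ****
                 ┃.........┃             ****
                 ┃.........┃    #        ****
                 ┗━━━━━━━━━┃             ****
                           ┃           . ****
                           ┃         ..      
                           ┃       ..        
                           ┃     ..          
                           ┃                 
                           ┃     #######     
                           ┃                 


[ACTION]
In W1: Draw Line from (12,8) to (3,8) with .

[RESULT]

                 ┃ MapNavigator              
                 ┠───────────────────────────
                 ┃...........................
                 ┃...........................
                 ┃♣..........................
                 ┃♣..♣♣......................
                 ┃...♣♣....┏━━━━━━━━━━━━━━━━━
                 ┃.........┃ DrawingCanvas   
                 ┃.....~...┠─────────────────
                 ┃......~..┃                 
                 ┃.........┃             ****
                 ┃.........┃             ****
                 ┃.........┃    #   .    ****
                 ┗━━━━━━━━━┃        .    ****
                           ┃        .  . ****
                           ┃        ...      
                           ┃       ..        
                           ┃     .. .        
                           ┃        .        
                           ┃     ###.###     
                           ┃        .        
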